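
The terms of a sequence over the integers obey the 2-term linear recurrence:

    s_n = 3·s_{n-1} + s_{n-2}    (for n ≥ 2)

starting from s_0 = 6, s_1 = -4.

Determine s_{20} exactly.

s_2 = 3·-4 + 1·6 = -6
s_3 = 3·-6 + 1·-4 = -22
s_4 = 3·-22 + 1·-6 = -72
s_5 = 3·-72 + 1·-22 = -238
s_6 = 3·-238 + 1·-72 = -786
s_7 = 3·-786 + 1·-238 = -2596
s_8 = 3·-2596 + 1·-786 = -8574
s_9 = 3·-8574 + 1·-2596 = -28318
s_10 = 3·-28318 + 1·-8574 = -93528
s_11 = 3·-93528 + 1·-28318 = -308902
s_12 = 3·-308902 + 1·-93528 = -1020234
s_13 = 3·-1020234 + 1·-308902 = -3369604
s_14 = 3·-3369604 + 1·-1020234 = -11129046
s_15 = 3·-11129046 + 1·-3369604 = -36756742
s_16 = 3·-36756742 + 1·-11129046 = -121399272
s_17 = 3·-121399272 + 1·-36756742 = -400954558
s_18 = 3·-400954558 + 1·-121399272 = -1324262946
s_19 = 3·-1324262946 + 1·-400954558 = -4373743396
s_20 = 3·-4373743396 + 1·-1324262946 = -14445493134

-14445493134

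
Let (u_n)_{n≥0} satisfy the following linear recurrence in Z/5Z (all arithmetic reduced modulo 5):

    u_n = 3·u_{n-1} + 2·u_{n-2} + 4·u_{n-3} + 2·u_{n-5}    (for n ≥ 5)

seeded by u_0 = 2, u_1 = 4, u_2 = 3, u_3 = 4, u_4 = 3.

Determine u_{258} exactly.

3

u_5 = 3·3 + 2·4 + 4·3 + 0·4 + 2·2 = 3
u_6 = 3·3 + 2·3 + 4·4 + 0·3 + 2·4 = 4
u_7 = 3·4 + 2·3 + 4·3 + 0·4 + 2·3 = 1
u_8 = 3·1 + 2·4 + 4·3 + 0·3 + 2·4 = 1
u_9 = 3·1 + 2·1 + 4·4 + 0·3 + 2·3 = 2
u_10 = 3·2 + 2·1 + 4·1 + 0·4 + 2·3 = 3
Continuing the recurrence:
  u_11 = 0;  u_12 = 1;  u_13 = 2;  u_14 = 2;  u_15 = 0;  u_16 = 2
  u_17 = 1;  u_18 = 1;  u_19 = 2;  u_20 = 2;  u_21 = 3;  u_22 = 3
  u_23 = 0;  u_24 = 2;  u_25 = 2;  u_26 = 1;  u_27 = 1;  u_28 = 3
  u_29 = 4;  u_30 = 1;  u_31 = 0;  u_32 = 0;  u_33 = 0;  u_34 = 3
  u_35 = 1;  u_36 = 4;  u_37 = 1;  u_38 = 0;  u_39 = 4;  u_40 = 3
  u_41 = 0;  u_42 = 4;  u_43 = 4;  u_44 = 3;  u_45 = 4;  u_46 = 4
  u_47 = 0;  u_48 = 2;  u_49 = 3;  u_50 = 1;  u_51 = 0;  u_52 = 4
  u_53 = 0;  u_54 = 4;  u_55 = 0;  u_56 = 3;  u_57 = 3;  u_58 = 0
  u_59 = 1;  u_60 = 0;  u_61 = 3;  u_62 = 4;  u_63 = 3;  u_64 = 1
  u_65 = 0;  u_66 = 0;  u_67 = 2;  u_68 = 2;  u_69 = 2;  u_70 = 3
  u_71 = 1;  u_72 = 1;  u_73 = 1;  u_74 = 3;  u_75 = 1;  u_76 = 0
  u_77 = 1;  u_78 = 4;  u_79 = 0;  u_80 = 4;  u_81 = 3;  u_82 = 4
  u_83 = 2;  u_84 = 1;  u_85 = 1;  u_86 = 4;  u_87 = 1;  u_88 = 4
  u_89 = 2;  u_90 = 0;  u_91 = 3;  u_92 = 4;  u_93 = 1;  u_94 = 2
  u_95 = 4;  u_96 = 1;  u_97 = 2;  u_98 = 1;  u_99 = 0;  u_100 = 3
  u_101 = 0;  u_102 = 0;  u_103 = 4;  u_104 = 2;  u_105 = 0;  u_106 = 0
  u_107 = 3;  u_108 = 2;  u_109 = 1;  u_110 = 4;  u_111 = 2;  u_112 = 4
  u_113 = 1;  u_114 = 1;  u_115 = 4;  u_116 = 2;  u_117 = 1;  u_118 = 0
  u_119 = 2;  u_120 = 3;  u_121 = 2;  u_122 = 2;  u_123 = 2;  u_124 = 2
  u_125 = 4;  u_126 = 3;  u_127 = 4;  u_128 = 3;  u_129 = 3;  u_130 = 4
  u_131 = 1;  u_132 = 1;  u_133 = 2;  u_134 = 3;  u_135 = 0;  u_136 = 1
  u_137 = 2;  u_138 = 2;  u_139 = 0;  u_140 = 2;  u_141 = 1;  u_142 = 1
  u_143 = 2;  u_144 = 2;  u_145 = 3;  u_146 = 3;  u_147 = 0;  u_148 = 2
  u_149 = 2;  u_150 = 1;  u_151 = 1;  u_152 = 3;  u_153 = 4;  u_154 = 1
  u_155 = 0;  u_156 = 0;  u_157 = 0;  u_158 = 3;  u_159 = 1;  u_160 = 4
  u_161 = 1;  u_162 = 0;  u_163 = 4;  u_164 = 3;  u_165 = 0;  u_166 = 4
  u_167 = 4;  u_168 = 3;  u_169 = 4;  u_170 = 4;  u_171 = 0;  u_172 = 2
  u_173 = 3;  u_174 = 1;  u_175 = 0;  u_176 = 4;  u_177 = 0;  u_178 = 4
  u_179 = 0;  u_180 = 3;  u_181 = 3;  u_182 = 0;  u_183 = 1;  u_184 = 0
  u_185 = 3;  u_186 = 4;  u_187 = 3;  u_188 = 1;  u_189 = 0;  u_190 = 0
  u_191 = 2;  u_192 = 2;  u_193 = 2;  u_194 = 3;  u_195 = 1;  u_196 = 1
  u_197 = 1;  u_198 = 3;  u_199 = 1;  u_200 = 0;  u_201 = 1;  u_202 = 4
  u_203 = 0;  u_204 = 4;  u_205 = 3;  u_206 = 4;  u_207 = 2;  u_208 = 1
  u_209 = 1;  u_210 = 4;  u_211 = 1;  u_212 = 4;  u_213 = 2;  u_214 = 0
  u_215 = 3;  u_216 = 4;  u_217 = 1;  u_218 = 2;  u_219 = 4;  u_220 = 1
  u_221 = 2;  u_222 = 1;  u_223 = 0;  u_224 = 3;  u_225 = 0;  u_226 = 0
  u_227 = 4;  u_228 = 2;  u_229 = 0;  u_230 = 0;  u_231 = 3;  u_232 = 2
  u_233 = 1;  u_234 = 4;  u_235 = 2;  u_236 = 4;  u_237 = 1;  u_238 = 1
  u_239 = 4;  u_240 = 2;  u_241 = 1;  u_242 = 0;  u_243 = 2;  u_244 = 3
  u_245 = 2;  u_246 = 2;  u_247 = 2;  u_248 = 2;  u_249 = 4;  u_250 = 3
  u_251 = 4;  u_252 = 3;  u_253 = 3;  u_254 = 4;  u_255 = 1;  u_256 = 1
u_257 = 3·1 + 2·1 + 4·4 + 0·3 + 2·3 = 2
u_258 = 3·2 + 2·1 + 4·1 + 0·4 + 2·3 = 3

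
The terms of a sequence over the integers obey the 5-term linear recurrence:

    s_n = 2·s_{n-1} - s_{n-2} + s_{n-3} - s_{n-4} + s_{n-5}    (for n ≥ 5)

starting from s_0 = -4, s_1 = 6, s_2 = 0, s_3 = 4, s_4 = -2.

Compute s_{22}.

-76402

s_5 = 2·-2 + -1·4 + 1·0 + -1·6 + 1·-4 = -18
s_6 = 2·-18 + -1·-2 + 1·4 + -1·0 + 1·6 = -24
s_7 = 2·-24 + -1·-18 + 1·-2 + -1·4 + 1·0 = -36
s_8 = 2·-36 + -1·-24 + 1·-18 + -1·-2 + 1·4 = -60
s_9 = 2·-60 + -1·-36 + 1·-24 + -1·-18 + 1·-2 = -92
s_10 = 2·-92 + -1·-60 + 1·-36 + -1·-24 + 1·-18 = -154
s_11 = 2·-154 + -1·-92 + 1·-60 + -1·-36 + 1·-24 = -264
s_12 = 2·-264 + -1·-154 + 1·-92 + -1·-60 + 1·-36 = -442
s_13 = 2·-442 + -1·-264 + 1·-154 + -1·-92 + 1·-60 = -742
s_14 = 2·-742 + -1·-442 + 1·-264 + -1·-154 + 1·-92 = -1244
s_15 = 2·-1244 + -1·-742 + 1·-442 + -1·-264 + 1·-154 = -2078
s_16 = 2·-2078 + -1·-1244 + 1·-742 + -1·-442 + 1·-264 = -3476
s_17 = 2·-3476 + -1·-2078 + 1·-1244 + -1·-742 + 1·-442 = -5818
s_18 = 2·-5818 + -1·-3476 + 1·-2078 + -1·-1244 + 1·-742 = -9736
s_19 = 2·-9736 + -1·-5818 + 1·-3476 + -1·-2078 + 1·-1244 = -16296
s_20 = 2·-16296 + -1·-9736 + 1·-5818 + -1·-3476 + 1·-2078 = -27276
s_21 = 2·-27276 + -1·-16296 + 1·-9736 + -1·-5818 + 1·-3476 = -45650
s_22 = 2·-45650 + -1·-27276 + 1·-16296 + -1·-9736 + 1·-5818 = -76402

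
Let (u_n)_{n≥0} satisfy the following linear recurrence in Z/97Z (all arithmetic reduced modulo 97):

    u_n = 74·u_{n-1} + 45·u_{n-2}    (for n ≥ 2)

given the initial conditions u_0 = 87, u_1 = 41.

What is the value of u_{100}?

u_2 = 74·41 + 45·87 = 62
u_3 = 74·62 + 45·41 = 31
u_4 = 74·31 + 45·62 = 40
u_5 = 74·40 + 45·31 = 87
u_6 = 74·87 + 45·40 = 90
u_7 = 74·90 + 45·87 = 2
u_8 = 74·2 + 45·90 = 27
u_9 = 74·27 + 45·2 = 51
u_10 = 74·51 + 45·27 = 42
u_11 = 74·42 + 45·51 = 68
u_12 = 74·68 + 45·42 = 35
u_13 = 74·35 + 45·68 = 24
u_14 = 74·24 + 45·35 = 53
u_15 = 74·53 + 45·24 = 55
u_16 = 74·55 + 45·53 = 53
u_17 = 74·53 + 45·55 = 92
u_18 = 74·92 + 45·53 = 75
u_19 = 74·75 + 45·92 = 87
u_20 = 74·87 + 45·75 = 16
u_21 = 74·16 + 45·87 = 55
u_22 = 74·55 + 45·16 = 37
u_23 = 74·37 + 45·55 = 72
u_24 = 74·72 + 45·37 = 9
u_25 = 74·9 + 45·72 = 26
u_26 = 74·26 + 45·9 = 1
u_27 = 74·1 + 45·26 = 80
u_28 = 74·80 + 45·1 = 48
u_29 = 74·48 + 45·80 = 71
u_30 = 74·71 + 45·48 = 42
u_31 = 74·42 + 45·71 = 95
u_32 = 74·95 + 45·42 = 93
u_33 = 74·93 + 45·95 = 2
u_34 = 74·2 + 45·93 = 65
u_35 = 74·65 + 45·2 = 50
u_36 = 74·50 + 45·65 = 29
u_37 = 74·29 + 45·50 = 31
u_38 = 74·31 + 45·29 = 10
u_39 = 74·10 + 45·31 = 1
u_40 = 74·1 + 45·10 = 39
u_41 = 74·39 + 45·1 = 21
u_42 = 74·21 + 45·39 = 11
u_43 = 74·11 + 45·21 = 13
u_44 = 74·13 + 45·11 = 2
u_45 = 74·2 + 45·13 = 54
u_46 = 74·54 + 45·2 = 12
u_47 = 74·12 + 45·54 = 20
u_48 = 74·20 + 45·12 = 80
u_49 = 74·80 + 45·20 = 30
u_50 = 74·30 + 45·80 = 0
u_51 = 74·0 + 45·30 = 89
u_52 = 74·89 + 45·0 = 87
u_53 = 74·87 + 45·89 = 64
u_54 = 74·64 + 45·87 = 18
u_55 = 74·18 + 45·64 = 41
u_56 = 74·41 + 45·18 = 61
u_57 = 74·61 + 45·41 = 54
u_58 = 74·54 + 45·61 = 48
u_59 = 74·48 + 45·54 = 65
u_60 = 74·65 + 45·48 = 83
u_61 = 74·83 + 45·65 = 46
u_62 = 74·46 + 45·83 = 58
u_63 = 74·58 + 45·46 = 57
u_64 = 74·57 + 45·58 = 38
u_65 = 74·38 + 45·57 = 42
u_66 = 74·42 + 45·38 = 65
u_67 = 74·65 + 45·42 = 7
u_68 = 74·7 + 45·65 = 48
u_69 = 74·48 + 45·7 = 84
u_70 = 74·84 + 45·48 = 34
u_71 = 74·34 + 45·84 = 88
u_72 = 74·88 + 45·34 = 88
u_73 = 74·88 + 45·88 = 93
u_74 = 74·93 + 45·88 = 75
u_75 = 74·75 + 45·93 = 35
u_76 = 74·35 + 45·75 = 48
u_77 = 74·48 + 45·35 = 83
u_78 = 74·83 + 45·48 = 57
u_79 = 74·57 + 45·83 = 96
u_80 = 74·96 + 45·57 = 66
u_81 = 74·66 + 45·96 = 86
u_82 = 74·86 + 45·66 = 22
u_83 = 74·22 + 45·86 = 66
u_84 = 74·66 + 45·22 = 54
u_85 = 74·54 + 45·66 = 79
u_86 = 74·79 + 45·54 = 31
u_87 = 74·31 + 45·79 = 29
u_88 = 74·29 + 45·31 = 49
u_89 = 74·49 + 45·29 = 81
u_90 = 74·81 + 45·49 = 51
u_91 = 74·51 + 45·81 = 47
u_92 = 74·47 + 45·51 = 50
u_93 = 74·50 + 45·47 = 92
u_94 = 74·92 + 45·50 = 37
u_95 = 74·37 + 45·92 = 88
u_96 = 74·88 + 45·37 = 29
u_97 = 74·29 + 45·88 = 92
u_98 = 74·92 + 45·29 = 62
u_99 = 74·62 + 45·92 = 95
u_100 = 74·95 + 45·62 = 23

23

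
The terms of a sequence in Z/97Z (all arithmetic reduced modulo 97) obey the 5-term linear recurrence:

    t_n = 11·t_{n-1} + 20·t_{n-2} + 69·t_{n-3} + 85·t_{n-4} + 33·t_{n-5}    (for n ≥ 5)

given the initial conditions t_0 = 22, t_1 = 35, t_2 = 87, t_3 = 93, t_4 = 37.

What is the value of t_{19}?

t_5 = 11·37 + 20·93 + 69·87 + 85·35 + 33·22 = 40
t_6 = 11·40 + 20·37 + 69·93 + 85·87 + 33·35 = 45
t_7 = 11·45 + 20·40 + 69·37 + 85·93 + 33·87 = 74
t_8 = 11·74 + 20·45 + 69·40 + 85·37 + 33·93 = 18
t_9 = 11·18 + 20·74 + 69·45 + 85·40 + 33·37 = 92
t_10 = 11·92 + 20·18 + 69·74 + 85·45 + 33·40 = 80
t_11 = 11·80 + 20·92 + 69·18 + 85·74 + 33·45 = 0
t_12 = 11·0 + 20·80 + 69·92 + 85·18 + 33·74 = 86
t_13 = 11·86 + 20·0 + 69·80 + 85·92 + 33·18 = 39
t_14 = 11·39 + 20·86 + 69·0 + 85·80 + 33·92 = 54
t_15 = 11·54 + 20·39 + 69·86 + 85·0 + 33·80 = 54
t_16 = 11·54 + 20·54 + 69·39 + 85·86 + 33·0 = 35
t_17 = 11·35 + 20·54 + 69·54 + 85·39 + 33·86 = 92
t_18 = 11·92 + 20·35 + 69·54 + 85·54 + 33·39 = 63
t_19 = 11·63 + 20·92 + 69·35 + 85·54 + 33·54 = 68

68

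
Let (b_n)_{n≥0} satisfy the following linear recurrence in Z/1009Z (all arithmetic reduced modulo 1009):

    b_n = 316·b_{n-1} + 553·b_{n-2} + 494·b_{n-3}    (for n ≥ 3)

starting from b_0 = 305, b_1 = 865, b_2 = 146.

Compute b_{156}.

b_3 = 316·146 + 553·865 + 494·305 = 130
b_4 = 316·130 + 553·146 + 494·865 = 232
b_5 = 316·232 + 553·130 + 494·146 = 391
b_6 = 316·391 + 553·232 + 494·130 = 255
b_7 = 316·255 + 553·391 + 494·232 = 748
b_8 = 316·748 + 553·255 + 494·391 = 452
Continuing the recurrence:
  b_9 = 362;  b_10 = 317;  b_11 = 984;  b_12 = 142;  b_13 = 980;  b_14 = 508
  b_15 = 731;  b_16 = 157;  b_17 = 525;  b_18 = 363;  b_19 = 289;  b_20 = 499
  b_21 = 395;  b_22 = 691;  b_23 = 204;  b_24 = 1002;  b_25 = 931;  b_26 = 618
  b_27 = 373;  b_28 = 337;  b_29 = 545;  b_30 = 1;  b_31 = 3;  b_32 = 319
  b_33 = 39;  b_34 = 521;  b_35 = 729;  b_36 = 955;  b_37 = 714;  b_38 = 938
  b_39 = 652;  b_40 = 859;  b_41 = 607;  b_42 = 107;  b_43 = 755;  b_44 = 281
  b_45 = 183;  b_46 = 971;  b_47 = 980;  b_48 = 693;  b_49 = 541;  b_50 = 44
  b_51 = 578;  b_52 = 4;  b_53 = 583;  b_54 = 769;  b_55 = 321;  b_56 = 432
  b_57 = 728;  b_58 = 929;  b_59 = 447;  b_60 = 576;  b_61 = 213;  b_62 = 245
  b_63 = 478;  b_64 = 263;  b_65 = 296;  b_66 = 877;  b_67 = 657;  b_68 = 338
  b_69 = 312;  b_70 = 628;  b_71 = 159;  b_72 = 742;  b_73 = 997;  b_74 = 760
  b_75 = 726;  b_76 = 26;  b_77 = 132;  b_78 = 35;  b_79 = 36;  b_80 = 84
  b_81 = 175;  b_82 = 474;  b_83 = 490;  b_84 = 930;  b_85 = 887;  b_86 = 399
  b_87 = 421;  b_88 = 805;  b_89 = 197;  b_90 = 10;  b_91 = 226;  b_92 = 716
  b_93 = 1006;  b_94 = 126;  b_95 = 369;  b_96 = 153;  b_97 = 850;  b_98 = 725
  b_99 = 829;  b_100 = 132;  b_101 = 649;  b_102 = 477;  b_103 = 716;  b_104 = 416
  b_105 = 238;  b_106 = 83;  b_107 = 106;  b_108 = 212;  b_109 = 127;  b_110 = 869
  b_111 = 558;  b_112 = 206;  b_113 = 801;  b_114 = 962;  b_115 = 140;  b_116 = 253
  b_117 = 962;  b_118 = 489;  b_119 = 256;  b_120 = 170;  b_121 = 966;  b_122 = 41
  b_123 = 509;  b_124 = 835;  b_125 = 551;  b_126 = 406;  b_127 = 956;  b_128 = 689
  b_129 = 514;  b_130 = 651;  b_131 = 926;  b_132 = 453;  b_133 = 108;  b_134 = 466
  b_135 = 928;  b_136 = 916;  b_137 = 637;  b_138 = 877;  b_139 = 249;  b_140 = 513
  b_141 = 509;  b_142 = 481;  b_143 = 775;  b_144 = 544;  b_145 = 623;  b_146 = 702
  b_147 = 644;  b_148 = 453;  b_149 = 526;  b_150 = 309;  b_151 = 850;  b_152 = 84
  b_153 = 453;  b_154 = 64
b_155 = 316·64 + 553·453 + 494·84 = 448
b_156 = 316·448 + 553·64 + 494·453 = 169

169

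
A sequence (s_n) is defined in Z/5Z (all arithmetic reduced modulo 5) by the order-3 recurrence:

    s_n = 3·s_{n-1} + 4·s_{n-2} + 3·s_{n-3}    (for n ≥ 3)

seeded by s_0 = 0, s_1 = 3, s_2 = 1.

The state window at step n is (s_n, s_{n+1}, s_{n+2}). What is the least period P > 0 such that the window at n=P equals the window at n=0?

20

n=0: window = (0, 3, 1)
n=1: window = (3, 1, 0)
n=2: window = (1, 0, 3)
n=3: window = (0, 3, 2)
n=4: window = (3, 2, 3)
n=5: window = (2, 3, 1)
n=6: window = (3, 1, 1)
n=7: window = (1, 1, 1)
n=8: window = (1, 1, 0)
n=9: window = (1, 0, 2)
n=10: window = (0, 2, 4)
n=11: window = (2, 4, 0)
n=12: window = (4, 0, 2)
n=13: window = (0, 2, 3)
n=14: window = (2, 3, 2)
n=15: window = (3, 2, 4)
n=16: window = (2, 4, 4)
n=17: window = (4, 4, 4)
n=18: window = (4, 4, 0)
n=19: window = (4, 0, 3)
n=20: window = (0, 3, 1)
window at n=20 equals window at n=0 → period = 20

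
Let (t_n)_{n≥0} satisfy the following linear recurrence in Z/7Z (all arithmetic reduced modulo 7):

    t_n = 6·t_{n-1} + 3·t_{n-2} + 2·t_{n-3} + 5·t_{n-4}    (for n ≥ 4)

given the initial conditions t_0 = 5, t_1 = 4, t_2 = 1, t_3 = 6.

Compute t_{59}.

4

t_4 = 6·6 + 3·1 + 2·4 + 5·5 = 2
t_5 = 6·2 + 3·6 + 2·1 + 5·4 = 3
t_6 = 6·3 + 3·2 + 2·6 + 5·1 = 6
t_7 = 6·6 + 3·3 + 2·2 + 5·6 = 2
t_8 = 6·2 + 3·6 + 2·3 + 5·2 = 4
t_9 = 6·4 + 3·2 + 2·6 + 5·3 = 1
t_10 = 6·1 + 3·4 + 2·2 + 5·6 = 3
t_11 = 6·3 + 3·1 + 2·4 + 5·2 = 4
t_12 = 6·4 + 3·3 + 2·1 + 5·4 = 6
t_13 = 6·6 + 3·4 + 2·3 + 5·1 = 3
t_14 = 6·3 + 3·6 + 2·4 + 5·3 = 3
t_15 = 6·3 + 3·3 + 2·6 + 5·4 = 3
t_16 = 6·3 + 3·3 + 2·3 + 5·6 = 0
t_17 = 6·0 + 3·3 + 2·3 + 5·3 = 2
t_18 = 6·2 + 3·0 + 2·3 + 5·3 = 5
t_19 = 6·5 + 3·2 + 2·0 + 5·3 = 2
t_20 = 6·2 + 3·5 + 2·2 + 5·0 = 3
t_21 = 6·3 + 3·2 + 2·5 + 5·2 = 2
t_22 = 6·2 + 3·3 + 2·2 + 5·5 = 1
t_23 = 6·1 + 3·2 + 2·3 + 5·2 = 0
t_24 = 6·0 + 3·1 + 2·2 + 5·3 = 1
t_25 = 6·1 + 3·0 + 2·1 + 5·2 = 4
t_26 = 6·4 + 3·1 + 2·0 + 5·1 = 4
t_27 = 6·4 + 3·4 + 2·1 + 5·0 = 3
t_28 = 6·3 + 3·4 + 2·4 + 5·1 = 1
t_29 = 6·1 + 3·3 + 2·4 + 5·4 = 1
t_30 = 6·1 + 3·1 + 2·3 + 5·4 = 0
t_31 = 6·0 + 3·1 + 2·1 + 5·3 = 6
t_32 = 6·6 + 3·0 + 2·1 + 5·1 = 1
t_33 = 6·1 + 3·6 + 2·0 + 5·1 = 1
t_34 = 6·1 + 3·1 + 2·6 + 5·0 = 0
t_35 = 6·0 + 3·1 + 2·1 + 5·6 = 0
t_36 = 6·0 + 3·0 + 2·1 + 5·1 = 0
t_37 = 6·0 + 3·0 + 2·0 + 5·1 = 5
t_38 = 6·5 + 3·0 + 2·0 + 5·0 = 2
t_39 = 6·2 + 3·5 + 2·0 + 5·0 = 6
t_40 = 6·6 + 3·2 + 2·5 + 5·0 = 3
t_41 = 6·3 + 3·6 + 2·2 + 5·5 = 2
t_42 = 6·2 + 3·3 + 2·6 + 5·2 = 1
t_43 = 6·1 + 3·2 + 2·3 + 5·6 = 6
t_44 = 6·6 + 3·1 + 2·2 + 5·3 = 2
t_45 = 6·2 + 3·6 + 2·1 + 5·2 = 0
t_46 = 6·0 + 3·2 + 2·6 + 5·1 = 2
t_47 = 6·2 + 3·0 + 2·2 + 5·6 = 4
t_48 = 6·4 + 3·2 + 2·0 + 5·2 = 5
t_49 = 6·5 + 3·4 + 2·2 + 5·0 = 4
t_50 = 6·4 + 3·5 + 2·4 + 5·2 = 1
t_51 = 6·1 + 3·4 + 2·5 + 5·4 = 6
t_52 = 6·6 + 3·1 + 2·4 + 5·5 = 2
t_53 = 6·2 + 3·6 + 2·1 + 5·4 = 3
t_54 = 6·3 + 3·2 + 2·6 + 5·1 = 6
t_55 = 6·6 + 3·3 + 2·2 + 5·6 = 2
t_56 = 6·2 + 3·6 + 2·3 + 5·2 = 4
t_57 = 6·4 + 3·2 + 2·6 + 5·3 = 1
t_58 = 6·1 + 3·4 + 2·2 + 5·6 = 3
t_59 = 6·3 + 3·1 + 2·4 + 5·2 = 4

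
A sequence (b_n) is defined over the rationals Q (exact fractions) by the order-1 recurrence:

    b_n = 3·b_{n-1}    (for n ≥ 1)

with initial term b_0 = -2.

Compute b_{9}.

-39366

b_1 = 3·-2 = -6
b_2 = 3·-6 = -18
b_3 = 3·-18 = -54
b_4 = 3·-54 = -162
b_5 = 3·-162 = -486
b_6 = 3·-486 = -1458
b_7 = 3·-1458 = -4374
b_8 = 3·-4374 = -13122
b_9 = 3·-13122 = -39366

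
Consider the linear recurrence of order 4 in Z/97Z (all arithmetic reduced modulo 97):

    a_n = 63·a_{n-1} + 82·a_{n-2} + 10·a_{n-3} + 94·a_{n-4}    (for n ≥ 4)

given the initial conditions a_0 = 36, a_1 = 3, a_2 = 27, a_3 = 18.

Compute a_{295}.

a_4 = 63·18 + 82·27 + 10·3 + 94·36 = 69
a_5 = 63·69 + 82·18 + 10·27 + 94·3 = 70
a_6 = 63·70 + 82·69 + 10·18 + 94·27 = 79
a_7 = 63·79 + 82·70 + 10·69 + 94·18 = 4
a_8 = 63·4 + 82·79 + 10·70 + 94·69 = 45
a_9 = 63·45 + 82·4 + 10·79 + 94·70 = 57
Continuing the recurrence:
  a_10 = 3;  a_11 = 63;  a_12 = 91;  a_13 = 88;  a_14 = 47;  a_15 = 34
  a_16 = 7;  a_17 = 40;  a_18 = 92;  a_19 = 23;  a_20 = 60;  a_21 = 64
  a_22 = 79;  a_23 = 86;  a_24 = 37;  a_25 = 87;  a_26 = 20;  a_27 = 67
  a_28 = 24;  a_29 = 58;  a_30 = 24;  a_31 = 2;  a_32 = 80;  a_33 = 32
  a_34 = 85;  a_35 = 43;  a_36 = 59;  a_37 = 43;  a_38 = 59;  a_39 = 41
  a_40 = 11;  a_41 = 54;  a_42 = 75;  a_43 = 22;  a_44 = 89;  a_45 = 45
  a_46 = 40;  a_47 = 50;  a_48 = 17;  a_49 = 4;  a_50 = 86;  a_51 = 43
  a_52 = 50;  a_53 = 55;  a_54 = 74;  a_55 = 37;  a_56 = 69;  a_57 = 2
  a_58 = 15;  a_59 = 39;  a_60 = 8;  a_61 = 63;  a_62 = 23;  a_63 = 79
  a_64 = 0;  a_65 = 20;  a_66 = 41;  a_67 = 9;  a_68 = 55;  a_69 = 91
  a_70 = 25;  a_71 = 54;  a_72 = 86;  a_73 = 26;  a_74 = 37;  a_75 = 20
  a_76 = 28;  a_77 = 10;  a_78 = 8;  a_79 = 89;  a_80 = 71;  a_81 = 84
  a_82 = 49;  a_83 = 39;  a_84 = 21;  a_85 = 6;  a_86 = 15;  a_87 = 75
  a_88 = 35;  a_89 = 48;  a_90 = 3;  a_91 = 79;  a_92 = 69;  a_93 = 41
  a_94 = 1;  a_95 = 95;  a_96 = 62;  a_97 = 40;  a_98 = 15;  a_99 = 1
  a_100 = 52;  a_101 = 90;  a_102 = 5;  a_103 = 64;  a_104 = 45;  a_105 = 6
  a_106 = 37;  a_107 = 74;  a_108 = 55;  a_109 = 88;  a_110 = 13;  a_111 = 21
  a_112 = 0;  a_113 = 36;  a_114 = 14;  a_115 = 85;  a_116 = 73;  a_117 = 58
  a_118 = 69;  a_119 = 72;  a_120 = 79;  a_121 = 48;  a_122 = 24;  a_123 = 8
  a_124 = 96;  a_125 = 10;  a_126 = 71;  a_127 = 21;  a_128 = 70;  a_129 = 22
  a_130 = 42;  a_131 = 43;  a_132 = 52;  a_133 = 75;  a_134 = 78;  a_135 = 9
  a_136 = 88;  a_137 = 47;  a_138 = 42;  a_139 = 78;  a_140 = 28;  a_141 = 0
  a_142 = 40;  a_143 = 44;  a_144 = 51;  a_145 = 43;  a_146 = 33;  a_147 = 66
  a_148 = 60;  a_149 = 81;  a_150 = 11;  a_151 = 74;  a_152 = 83;  a_153 = 9
  a_154 = 29;  a_155 = 69;  a_156 = 67;  a_157 = 54;  a_158 = 90;  a_159 = 85
  a_160 = 76;  a_161 = 80;  a_162 = 18;  a_163 = 51;  a_164 = 23;  a_165 = 42
  a_166 = 41;  a_167 = 90;  a_168 = 71;  a_169 = 12;  a_170 = 80;  a_171 = 62
  a_172 = 91;  a_173 = 38;  a_174 = 51;  a_175 = 69;  a_176 = 3;  a_177 = 35
  a_178 = 78;  a_179 = 41;  a_180 = 8;  a_181 = 79;  a_182 = 86;  a_183 = 19
  a_184 = 91;  a_185 = 57;  a_186 = 24;  a_187 = 55;  a_188 = 7;  a_189 = 73
  a_190 = 25;  a_191 = 94;  a_192 = 48;  a_193 = 93;  a_194 = 87;  a_195 = 16
  a_196 = 4;  a_197 = 21;  a_198 = 95;  a_199 = 36;  a_200 = 71;  a_201 = 67
  a_202 = 30;  a_203 = 32;  a_204 = 83;  a_205 = 95;  a_206 = 23;  a_207 = 79
  a_208 = 95;  a_209 = 89;  a_210 = 53;  a_211 = 1;  a_212 = 67;  a_213 = 7
  a_214 = 63;  a_215 = 69;  a_216 = 70;  a_217 = 7;  a_218 = 86;  a_219 = 83
  a_220 = 16;  a_221 = 20;  a_222 = 40;  a_223 = 94;  a_224 = 42;  a_225 = 24
  a_226 = 53;  a_227 = 13;  a_228 = 41;  a_229 = 33;  a_230 = 77;  a_231 = 71
  a_232 = 33;  a_233 = 36;  a_234 = 21;  a_235 = 27;  a_236 = 95;  a_237 = 56
  a_238 = 79;  a_239 = 59;  a_240 = 91;  a_241 = 38;  a_242 = 24;  a_243 = 26
  a_244 = 27;  a_245 = 79;  a_246 = 7;  a_247 = 30;  a_248 = 69;  a_249 = 44
  a_250 = 76;  a_251 = 72;  a_252 = 40;  a_253 = 31;  a_254 = 2;  a_255 = 39
  a_256 = 95;  a_257 = 89;  a_258 = 7;  a_259 = 36;  a_260 = 52;  a_261 = 17
  a_262 = 48;  a_263 = 77;  a_264 = 71;  a_265 = 61;  a_266 = 9;  a_267 = 34
  a_268 = 76;  a_269 = 14;  a_270 = 55;  a_271 = 33;  a_272 = 2;  a_273 = 42
  a_274 = 65;  a_275 = 88;  a_276 = 36;  a_277 = 17;  a_278 = 52;  a_279 = 13
  a_280 = 4;  a_281 = 41;  a_282 = 72;  a_283 = 42;  a_284 = 24;  a_285 = 24
  a_286 = 95;  a_287 = 16;  a_288 = 42;  a_289 = 83;  a_290 = 12;  a_291 = 77
  a_292 = 40;  a_293 = 72
a_294 = 63·72 + 82·40 + 10·77 + 94·12 = 14
a_295 = 63·14 + 82·72 + 10·40 + 94·77 = 68

68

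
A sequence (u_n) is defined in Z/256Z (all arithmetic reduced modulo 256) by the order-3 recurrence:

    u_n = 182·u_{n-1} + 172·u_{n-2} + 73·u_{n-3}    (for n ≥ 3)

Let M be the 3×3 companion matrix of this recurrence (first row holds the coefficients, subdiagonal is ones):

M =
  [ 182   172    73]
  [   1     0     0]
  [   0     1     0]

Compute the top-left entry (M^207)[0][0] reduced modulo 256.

33

(M^207)[0][0] is the top entry after applying M 207 times to the unit state (1, 0, 0). Equivalently it is h_{209} for the auxiliary sequence (h_n) obeying the same recurrence with h_2 = 1 and h_i = 0 for 0 ≤ i < 2:
h_3 = 182·1 + 172·0 + 73·0 = 182
h_4 = 182·182 + 172·1 + 73·0 = 16
h_5 = 182·16 + 172·182 + 73·1 = 241
h_6 = 182·241 + 172·16 + 73·182 = 252
h_7 = 182·252 + 172·241 + 73·16 = 164
h_8 = 182·164 + 172·252 + 73·241 = 161
Continuing the recurrence:
  h_9 = 130;  h_10 = 92;  h_11 = 169;  h_12 = 8;  h_13 = 120;  h_14 = 225
  h_15 = 222;  h_16 = 56;  h_17 = 33;  h_18 = 100;  h_19 = 60;  h_20 = 65
  h_21 = 10;  h_22 = 228;  h_23 = 89;  h_24 = 80;  h_25 = 176;  h_26 = 65
  h_27 = 70;  h_28 = 160;  h_29 = 81;  h_30 = 12;  h_31 = 148;  h_32 = 97
  h_33 = 210;  h_34 = 172;  h_35 = 9;  h_36 = 216;  h_37 = 168;  h_38 = 33
  h_39 = 238;  h_40 = 72;  h_41 = 129;  h_42 = 244;  h_43 = 172;  h_44 = 1
  h_45 = 218;  h_46 = 180;  h_47 = 185;  h_48 = 160;  h_49 = 96;  h_50 = 129
  h_51 = 214;  h_52 = 48;  h_53 = 177;  h_54 = 28;  h_55 = 132;  h_56 = 33
  h_57 = 34;  h_58 = 252;  h_59 = 105;  h_60 = 168;  h_61 = 216;  h_62 = 97
  h_63 = 254;  h_64 = 88;  h_65 = 225;  h_66 = 132;  h_67 = 28;  h_68 = 193
  h_69 = 170;  h_70 = 132;  h_71 = 25;  h_72 = 240;  h_73 = 16;  h_74 = 193
  h_75 = 102;  h_76 = 192;  h_77 = 17;  h_78 = 44;  h_79 = 116;  h_80 = 225
  h_81 = 114;  h_82 = 76;  h_83 = 201;  h_84 = 120;  h_85 = 8;  h_86 = 161
  h_87 = 14;  h_88 = 104;  h_89 = 65;  h_90 = 20;  h_91 = 140;  h_92 = 129
  h_93 = 122;  h_94 = 84;  h_95 = 121;  h_96 = 64;  h_97 = 192;  h_98 = 1
  h_99 = 246;  h_100 = 80;  h_101 = 113;  h_102 = 60;  h_103 = 100;  h_104 = 161
  h_105 = 194;  h_106 = 156;  h_107 = 41;  h_108 = 72;  h_109 = 56;  h_110 = 225
  h_111 = 30;  h_112 = 120;  h_113 = 161;  h_114 = 164;  h_115 = 252;  h_116 = 65
  h_117 = 74;  h_118 = 36;  h_119 = 217;  h_120 = 144;  h_121 = 112;  h_122 = 65
  h_123 = 134;  h_124 = 224;  h_125 = 209;  h_126 = 76;  h_127 = 84;  h_128 = 97
  h_129 = 18;  h_130 = 236;  h_131 = 137;  h_132 = 24;  h_133 = 104;  h_134 = 33
  h_135 = 46;  h_136 = 136;  h_137 = 1;  h_138 = 52;  h_139 = 108;  h_140 = 1
  h_141 = 26;  h_142 = 244;  h_143 = 57;  h_144 = 224;  h_145 = 32;  h_146 = 129
  h_147 = 22;  h_148 = 112;  h_149 = 49;  h_150 = 92;  h_151 = 68;  h_152 = 33
  h_153 = 98;  h_154 = 60;  h_155 = 233;  h_156 = 232;  h_157 = 152;  h_158 = 97
  h_159 = 62;  h_160 = 152;  h_161 = 97;  h_162 = 196;  h_163 = 220;  h_164 = 193
  h_165 = 234;  h_166 = 196;  h_167 = 153;  h_168 = 48;  h_169 = 208;  h_170 = 193
  h_171 = 166;  h_172 = 0;  h_173 = 145;  h_174 = 108;  h_175 = 52;  h_176 = 225
  h_177 = 178;  h_178 = 140;  h_179 = 73;  h_180 = 184;  h_181 = 200;  h_182 = 161
  h_183 = 78;  h_184 = 168;  h_185 = 193;  h_186 = 84;  h_187 = 76;  h_188 = 129
  h_189 = 186;  h_190 = 148;  h_191 = 249;  h_192 = 128;  h_193 = 128;  h_194 = 1
  h_195 = 54;  h_196 = 144;  h_197 = 241;  h_198 = 124;  h_199 = 36;  h_200 = 161
  h_201 = 2;  h_202 = 220;  h_203 = 169;  h_204 = 136;  h_205 = 248;  h_206 = 225
  h_207 = 94
h_208 = 182·94 + 172·225 + 73·248 = 184
h_209 = 182·184 + 172·94 + 73·225 = 33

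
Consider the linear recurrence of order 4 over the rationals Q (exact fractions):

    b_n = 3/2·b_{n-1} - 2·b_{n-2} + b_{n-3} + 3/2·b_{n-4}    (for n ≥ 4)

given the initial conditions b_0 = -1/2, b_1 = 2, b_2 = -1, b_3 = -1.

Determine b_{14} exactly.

b_4 = 3/2·-1 + -2·-1 + 1·2 + 3/2·-1/2 = 7/4
b_5 = 3/2·7/4 + -2·-1 + 1·-1 + 3/2·2 = 53/8
b_6 = 3/2·53/8 + -2·7/4 + 1·-1 + 3/2·-1 = 63/16
b_7 = 3/2·63/16 + -2·53/8 + 1·7/4 + 3/2·-1 = -227/32
b_8 = 3/2·-227/32 + -2·63/16 + 1·53/8 + 3/2·7/4 = -593/64
b_9 = 3/2·-593/64 + -2·-227/32 + 1·63/16 + 3/2·53/8 = 1813/128
b_10 = 3/2·1813/128 + -2·-593/64 + 1·-227/32 + 3/2·63/16 = 9879/256
b_11 = 3/2·9879/256 + -2·1813/128 + 1·-593/64 + 3/2·-227/32 = 4941/512
b_12 = 3/2·4941/512 + -2·9879/256 + 1·1813/128 + 3/2·-593/64 = -63937/1024
b_13 = 3/2·-63937/1024 + -2·4941/512 + 1·9879/256 + 3/2·1813/128 = -108795/2048
b_14 = 3/2·-108795/2048 + -2·-63937/1024 + 1·4941/512 + 3/2·9879/256 = 461735/4096

461735/4096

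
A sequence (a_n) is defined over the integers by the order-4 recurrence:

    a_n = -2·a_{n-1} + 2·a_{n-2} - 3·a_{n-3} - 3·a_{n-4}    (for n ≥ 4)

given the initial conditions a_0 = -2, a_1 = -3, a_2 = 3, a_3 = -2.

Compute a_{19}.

-179775085

a_4 = -2·-2 + 2·3 + -3·-3 + -3·-2 = 25
a_5 = -2·25 + 2·-2 + -3·3 + -3·-3 = -54
a_6 = -2·-54 + 2·25 + -3·-2 + -3·3 = 155
a_7 = -2·155 + 2·-54 + -3·25 + -3·-2 = -487
a_8 = -2·-487 + 2·155 + -3·-54 + -3·25 = 1371
a_9 = -2·1371 + 2·-487 + -3·155 + -3·-54 = -4019
a_10 = -2·-4019 + 2·1371 + -3·-487 + -3·155 = 11776
a_11 = -2·11776 + 2·-4019 + -3·1371 + -3·-487 = -34242
a_12 = -2·-34242 + 2·11776 + -3·-4019 + -3·1371 = 99980
a_13 = -2·99980 + 2·-34242 + -3·11776 + -3·-4019 = -291715
a_14 = -2·-291715 + 2·99980 + -3·-34242 + -3·11776 = 850788
a_15 = -2·850788 + 2·-291715 + -3·99980 + -3·-34242 = -2482220
a_16 = -2·-2482220 + 2·850788 + -3·-291715 + -3·99980 = 7241221
a_17 = -2·7241221 + 2·-2482220 + -3·850788 + -3·-291715 = -21124101
a_18 = -2·-21124101 + 2·7241221 + -3·-2482220 + -3·850788 = 61624940
a_19 = -2·61624940 + 2·-21124101 + -3·7241221 + -3·-2482220 = -179775085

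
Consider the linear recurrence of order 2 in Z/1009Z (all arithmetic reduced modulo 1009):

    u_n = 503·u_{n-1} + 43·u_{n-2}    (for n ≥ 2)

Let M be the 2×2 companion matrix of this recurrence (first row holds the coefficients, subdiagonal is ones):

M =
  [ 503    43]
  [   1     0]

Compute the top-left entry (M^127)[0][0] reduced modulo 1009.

(M^127)[0][0] is the top entry after applying M 127 times to the unit state (1, 0). Equivalently it is h_{128} for the auxiliary sequence (h_n) obeying the same recurrence with h_1 = 1 and h_i = 0 for 0 ≤ i < 1:
h_2 = 503·1 + 43·0 = 503
h_3 = 503·503 + 43·1 = 802
h_4 = 503·802 + 43·503 = 246
h_5 = 503·246 + 43·802 = 820
h_6 = 503·820 + 43·246 = 267
h_7 = 503·267 + 43·820 = 49
h_8 = 503·49 + 43·267 = 813
h_9 = 503·813 + 43·49 = 383
h_10 = 503·383 + 43·813 = 583
h_11 = 503·583 + 43·383 = 964
h_12 = 503·964 + 43·583 = 416
h_13 = 503·416 + 43·964 = 468
h_14 = 503·468 + 43·416 = 33
h_15 = 503·33 + 43·468 = 399
h_16 = 503·399 + 43·33 = 316
h_17 = 503·316 + 43·399 = 539
h_18 = 503·539 + 43·316 = 167
h_19 = 503·167 + 43·539 = 224
h_20 = 503·224 + 43·167 = 791
h_21 = 503·791 + 43·224 = 878
h_22 = 503·878 + 43·791 = 408
h_23 = 503·408 + 43·878 = 818
h_24 = 503·818 + 43·408 = 173
h_25 = 503·173 + 43·818 = 104
h_26 = 503·104 + 43·173 = 220
h_27 = 503·220 + 43·104 = 106
h_28 = 503·106 + 43·220 = 220
h_29 = 503·220 + 43·106 = 192
h_30 = 503·192 + 43·220 = 91
h_31 = 503·91 + 43·192 = 552
h_32 = 503·552 + 43·91 = 58
h_33 = 503·58 + 43·552 = 442
h_34 = 503·442 + 43·58 = 822
h_35 = 503·822 + 43·442 = 620
h_36 = 503·620 + 43·822 = 110
h_37 = 503·110 + 43·620 = 261
h_38 = 503·261 + 43·110 = 807
h_39 = 503·807 + 43·261 = 427
h_40 = 503·427 + 43·807 = 259
h_41 = 503·259 + 43·427 = 315
h_42 = 503·315 + 43·259 = 70
h_43 = 503·70 + 43·315 = 323
h_44 = 503·323 + 43·70 = 3
h_45 = 503·3 + 43·323 = 263
h_46 = 503·263 + 43·3 = 239
h_47 = 503·239 + 43·263 = 356
h_48 = 503·356 + 43·239 = 662
h_49 = 503·662 + 43·356 = 189
h_50 = 503·189 + 43·662 = 435
h_51 = 503·435 + 43·189 = 916
h_52 = 503·916 + 43·435 = 178
h_53 = 503·178 + 43·916 = 779
h_54 = 503·779 + 43·178 = 936
h_55 = 503·936 + 43·779 = 814
h_56 = 503·814 + 43·936 = 685
h_57 = 503·685 + 43·814 = 173
h_58 = 503·173 + 43·685 = 439
h_59 = 503·439 + 43·173 = 222
h_60 = 503·222 + 43·439 = 382
h_61 = 503·382 + 43·222 = 901
h_62 = 503·901 + 43·382 = 444
h_63 = 503·444 + 43·901 = 744
h_64 = 503·744 + 43·444 = 823
h_65 = 503·823 + 43·744 = 992
h_66 = 503·992 + 43·823 = 604
h_67 = 503·604 + 43·992 = 381
h_68 = 503·381 + 43·604 = 680
h_69 = 503·680 + 43·381 = 228
h_70 = 503·228 + 43·680 = 646
h_71 = 503·646 + 43·228 = 763
h_72 = 503·763 + 43·646 = 904
h_73 = 503·904 + 43·763 = 174
h_74 = 503·174 + 43·904 = 269
h_75 = 503·269 + 43·174 = 520
h_76 = 503·520 + 43·269 = 697
h_77 = 503·697 + 43·520 = 630
h_78 = 503·630 + 43·697 = 774
h_79 = 503·774 + 43·630 = 704
h_80 = 503·704 + 43·774 = 947
h_81 = 503·947 + 43·704 = 95
h_82 = 503·95 + 43·947 = 723
h_83 = 503·723 + 43·95 = 478
h_84 = 503·478 + 43·723 = 102
h_85 = 503·102 + 43·478 = 221
h_86 = 503·221 + 43·102 = 523
h_87 = 503·523 + 43·221 = 142
h_88 = 503·142 + 43·523 = 78
h_89 = 503·78 + 43·142 = 944
h_90 = 503·944 + 43·78 = 929
h_91 = 503·929 + 43·944 = 352
h_92 = 503·352 + 43·929 = 68
h_93 = 503·68 + 43·352 = 908
h_94 = 503·908 + 43·68 = 553
h_95 = 503·553 + 43·908 = 377
h_96 = 503·377 + 43·553 = 511
h_97 = 503·511 + 43·377 = 814
h_98 = 503·814 + 43·511 = 572
h_99 = 503·572 + 43·814 = 847
h_100 = 503·847 + 43·572 = 623
h_101 = 503·623 + 43·847 = 676
h_102 = 503·676 + 43·623 = 550
h_103 = 503·550 + 43·676 = 1000
h_104 = 503·1000 + 43·550 = 961
h_105 = 503·961 + 43·1000 = 694
h_106 = 503·694 + 43·961 = 931
h_107 = 503·931 + 43·694 = 698
h_108 = 503·698 + 43·931 = 644
h_109 = 503·644 + 43·698 = 796
h_110 = 503·796 + 43·644 = 264
h_111 = 503·264 + 43·796 = 535
h_112 = 503·535 + 43·264 = 964
h_113 = 503·964 + 43·535 = 370
h_114 = 503·370 + 43·964 = 537
h_115 = 503·537 + 43·370 = 474
h_116 = 503·474 + 43·537 = 182
h_117 = 503·182 + 43·474 = 938
h_118 = 503·938 + 43·182 = 365
h_119 = 503·365 + 43·938 = 940
h_120 = 503·940 + 43·365 = 159
h_121 = 503·159 + 43·940 = 326
h_122 = 503·326 + 43·159 = 294
h_123 = 503·294 + 43·326 = 460
h_124 = 503·460 + 43·294 = 853
h_125 = 503·853 + 43·460 = 843
h_126 = 503·843 + 43·853 = 604
h_127 = 503·604 + 43·843 = 28
h_128 = 503·28 + 43·604 = 705

705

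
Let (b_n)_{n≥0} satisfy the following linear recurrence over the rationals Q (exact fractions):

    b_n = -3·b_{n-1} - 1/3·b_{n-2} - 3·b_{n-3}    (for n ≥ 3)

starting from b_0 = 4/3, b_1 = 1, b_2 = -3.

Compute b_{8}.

b_3 = -3·-3 + -1/3·1 + -3·4/3 = 14/3
b_4 = -3·14/3 + -1/3·-3 + -3·1 = -16
b_5 = -3·-16 + -1/3·14/3 + -3·-3 = 499/9
b_6 = -3·499/9 + -1/3·-16 + -3·14/3 = -175
b_7 = -3·-175 + -1/3·499/9 + -3·-16 = 14972/27
b_8 = -3·14972/27 + -1/3·-175 + -3·499/9 = -15944/9

-15944/9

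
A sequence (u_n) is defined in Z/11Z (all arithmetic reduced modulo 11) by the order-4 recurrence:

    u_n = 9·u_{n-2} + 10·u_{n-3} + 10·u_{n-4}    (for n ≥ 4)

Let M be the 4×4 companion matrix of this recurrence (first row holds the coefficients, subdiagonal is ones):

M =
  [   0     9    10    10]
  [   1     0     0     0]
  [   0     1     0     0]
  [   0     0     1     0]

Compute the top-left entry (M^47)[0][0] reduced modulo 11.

7

(M^47)[0][0] is the top entry after applying M 47 times to the unit state (1, 0, 0, 0). Equivalently it is h_{50} for the auxiliary sequence (h_n) obeying the same recurrence with h_3 = 1 and h_i = 0 for 0 ≤ i < 3:
h_4 = 0·1 + 9·0 + 10·0 + 10·0 = 0
h_5 = 0·0 + 9·1 + 10·0 + 10·0 = 9
h_6 = 0·9 + 9·0 + 10·1 + 10·0 = 10
h_7 = 0·10 + 9·9 + 10·0 + 10·1 = 3
h_8 = 0·3 + 9·10 + 10·9 + 10·0 = 4
h_9 = 0·4 + 9·3 + 10·10 + 10·9 = 8
h_10 = 0·8 + 9·4 + 10·3 + 10·10 = 1
h_11 = 0·1 + 9·8 + 10·4 + 10·3 = 10
h_12 = 0·10 + 9·1 + 10·8 + 10·4 = 8
h_13 = 0·8 + 9·10 + 10·1 + 10·8 = 4
h_14 = 0·4 + 9·8 + 10·10 + 10·1 = 6
h_15 = 0·6 + 9·4 + 10·8 + 10·10 = 7
h_16 = 0·7 + 9·6 + 10·4 + 10·8 = 9
h_17 = 0·9 + 9·7 + 10·6 + 10·4 = 9
h_18 = 0·9 + 9·9 + 10·7 + 10·6 = 2
h_19 = 0·2 + 9·9 + 10·9 + 10·7 = 10
h_20 = 0·10 + 9·2 + 10·9 + 10·9 = 0
h_21 = 0·0 + 9·10 + 10·2 + 10·9 = 2
h_22 = 0·2 + 9·0 + 10·10 + 10·2 = 10
h_23 = 0·10 + 9·2 + 10·0 + 10·10 = 8
h_24 = 0·8 + 9·10 + 10·2 + 10·0 = 0
h_25 = 0·0 + 9·8 + 10·10 + 10·2 = 5
h_26 = 0·5 + 9·0 + 10·8 + 10·10 = 4
h_27 = 0·4 + 9·5 + 10·0 + 10·8 = 4
h_28 = 0·4 + 9·4 + 10·5 + 10·0 = 9
h_29 = 0·9 + 9·4 + 10·4 + 10·5 = 5
h_30 = 0·5 + 9·9 + 10·4 + 10·4 = 7
h_31 = 0·7 + 9·5 + 10·9 + 10·4 = 10
h_32 = 0·10 + 9·7 + 10·5 + 10·9 = 5
h_33 = 0·5 + 9·10 + 10·7 + 10·5 = 1
h_34 = 0·1 + 9·5 + 10·10 + 10·7 = 6
h_35 = 0·6 + 9·1 + 10·5 + 10·10 = 5
h_36 = 0·5 + 9·6 + 10·1 + 10·5 = 4
h_37 = 0·4 + 9·5 + 10·6 + 10·1 = 5
h_38 = 0·5 + 9·4 + 10·5 + 10·6 = 3
h_39 = 0·3 + 9·5 + 10·4 + 10·5 = 3
h_40 = 0·3 + 9·3 + 10·5 + 10·4 = 7
h_41 = 0·7 + 9·3 + 10·3 + 10·5 = 8
h_42 = 0·8 + 9·7 + 10·3 + 10·3 = 2
h_43 = 0·2 + 9·8 + 10·7 + 10·3 = 7
h_44 = 0·7 + 9·2 + 10·8 + 10·7 = 3
h_45 = 0·3 + 9·7 + 10·2 + 10·8 = 9
h_46 = 0·9 + 9·3 + 10·7 + 10·2 = 7
h_47 = 0·7 + 9·9 + 10·3 + 10·7 = 5
h_48 = 0·5 + 9·7 + 10·9 + 10·3 = 7
h_49 = 0·7 + 9·5 + 10·7 + 10·9 = 7
h_50 = 0·7 + 9·7 + 10·5 + 10·7 = 7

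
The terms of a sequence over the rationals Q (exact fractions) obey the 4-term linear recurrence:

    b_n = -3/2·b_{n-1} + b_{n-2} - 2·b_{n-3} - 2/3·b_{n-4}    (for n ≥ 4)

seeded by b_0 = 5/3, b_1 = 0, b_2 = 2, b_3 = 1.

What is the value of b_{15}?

b_4 = -3/2·1 + 1·2 + -2·0 + -2/3·5/3 = -11/18
b_5 = -3/2·-11/18 + 1·1 + -2·2 + -2/3·0 = -25/12
b_6 = -3/2·-25/12 + 1·-11/18 + -2·1 + -2/3·2 = -59/72
b_7 = -3/2·-59/72 + 1·-25/12 + -2·-11/18 + -2/3·1 = -43/144
b_8 = -3/2·-43/144 + 1·-59/72 + -2·-25/12 + -2/3·-11/18 = 3631/864
b_9 = -3/2·3631/864 + 1·-43/144 + -2·-59/72 + -2/3·-25/12 = -2059/576
b_10 = -3/2·-2059/576 + 1·3631/864 + -2·-43/144 + -2/3·-59/72 = 37007/3456
b_11 = -3/2·37007/3456 + 1·-2059/576 + -2·3631/864 + -2/3·-43/144 = -192449/6912
b_12 = -3/2·-192449/6912 + 1·37007/3456 + -2·-2059/576 + -2/3·3631/864 = 2356429/41472
b_13 = -3/2·2356429/41472 + 1·-192449/6912 + -2·37007/3456 + -2/3·-2059/576 = -1217483/9216
b_14 = -3/2·-1217483/9216 + 1·2356429/41472 + -2·-192449/6912 + -2/3·37007/3456 = 1864855/6144
b_15 = -3/2·1864855/6144 + 1·-1217483/9216 + -2·2356429/41472 + -2/3·-192449/6912 = -25158571/36864

-25158571/36864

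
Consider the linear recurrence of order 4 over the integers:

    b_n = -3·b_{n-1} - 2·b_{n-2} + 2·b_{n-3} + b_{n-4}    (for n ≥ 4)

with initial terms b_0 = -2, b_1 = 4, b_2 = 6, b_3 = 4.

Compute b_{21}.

1095108

b_4 = -3·4 + -2·6 + 2·4 + 1·-2 = -18
b_5 = -3·-18 + -2·4 + 2·6 + 1·4 = 62
b_6 = -3·62 + -2·-18 + 2·4 + 1·6 = -136
b_7 = -3·-136 + -2·62 + 2·-18 + 1·4 = 252
b_8 = -3·252 + -2·-136 + 2·62 + 1·-18 = -378
b_9 = -3·-378 + -2·252 + 2·-136 + 1·62 = 420
b_10 = -3·420 + -2·-378 + 2·252 + 1·-136 = -136
b_11 = -3·-136 + -2·420 + 2·-378 + 1·252 = -936
b_12 = -3·-936 + -2·-136 + 2·420 + 1·-378 = 3542
b_13 = -3·3542 + -2·-936 + 2·-136 + 1·420 = -8606
b_14 = -3·-8606 + -2·3542 + 2·-936 + 1·-136 = 16726
b_15 = -3·16726 + -2·-8606 + 2·3542 + 1·-936 = -26818
b_16 = -3·-26818 + -2·16726 + 2·-8606 + 1·3542 = 33332
b_17 = -3·33332 + -2·-26818 + 2·16726 + 1·-8606 = -21514
b_18 = -3·-21514 + -2·33332 + 2·-26818 + 1·16726 = -39032
b_19 = -3·-39032 + -2·-21514 + 2·33332 + 1·-26818 = 199970
b_20 = -3·199970 + -2·-39032 + 2·-21514 + 1·33332 = -531542
b_21 = -3·-531542 + -2·199970 + 2·-39032 + 1·-21514 = 1095108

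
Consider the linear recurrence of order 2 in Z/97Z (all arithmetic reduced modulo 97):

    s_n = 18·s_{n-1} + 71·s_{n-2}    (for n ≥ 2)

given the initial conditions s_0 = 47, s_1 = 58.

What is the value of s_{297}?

s_2 = 18·58 + 71·47 = 16
s_3 = 18·16 + 71·58 = 41
s_4 = 18·41 + 71·16 = 31
s_5 = 18·31 + 71·41 = 74
s_6 = 18·74 + 71·31 = 41
s_7 = 18·41 + 71·74 = 75
Continuing the recurrence:
  s_8 = 90;  s_9 = 58;  s_10 = 62;  s_11 = 93;  s_12 = 62;  s_13 = 56
  s_14 = 75;  s_15 = 88;  s_16 = 22;  s_17 = 48;  s_18 = 1;  s_19 = 31
  s_20 = 47;  s_21 = 40;  s_22 = 80;  s_23 = 12;  s_24 = 76;  s_25 = 86
  s_26 = 57;  s_27 = 51;  s_28 = 18;  s_29 = 65;  s_30 = 23;  s_31 = 82
  s_32 = 5;  s_33 = 92;  s_34 = 71;  s_35 = 50;  s_36 = 24;  s_37 = 5
  s_38 = 48;  s_39 = 55;  s_40 = 33;  s_41 = 37;  s_42 = 2;  s_43 = 44
  s_44 = 61;  s_45 = 51;  s_46 = 11;  s_47 = 36;  s_48 = 71;  s_49 = 51
  s_50 = 42;  s_51 = 12;  s_52 = 94;  s_53 = 22;  s_54 = 86;  s_55 = 6
  s_56 = 6;  s_57 = 49;  s_58 = 47;  s_59 = 57;  s_60 = 95;  s_61 = 34
  s_62 = 82;  s_63 = 10;  s_64 = 85;  s_65 = 9;  s_66 = 86;  s_67 = 53
  s_68 = 76;  s_69 = 87;  s_70 = 75;  s_71 = 58;  s_72 = 64;  s_73 = 32
  s_74 = 76;  s_75 = 51;  s_76 = 9;  s_77 = 0;  s_78 = 57;  s_79 = 56
  s_80 = 11;  s_81 = 3;  s_82 = 59;  s_83 = 14;  s_84 = 76;  s_85 = 34
  s_86 = 91;  s_87 = 75;  s_88 = 51;  s_89 = 35;  s_90 = 80;  s_91 = 45
  s_92 = 88;  s_93 = 26;  s_94 = 23;  s_95 = 29;  s_96 = 21;  s_97 = 12
  s_98 = 58;  s_99 = 53;  s_100 = 28;  s_101 = 96;  s_102 = 30;  s_103 = 81
  s_104 = 96;  s_105 = 10;  s_106 = 12;  s_107 = 53;  s_108 = 60;  s_109 = 90
  s_110 = 60;  s_111 = 1;  s_112 = 10;  s_113 = 57;  s_114 = 87;  s_115 = 84
  s_116 = 26;  s_117 = 30;  s_118 = 58;  s_119 = 70;  s_120 = 43;  s_121 = 21
  s_122 = 36;  s_123 = 5;  s_124 = 27;  s_125 = 65;  s_126 = 80;  s_127 = 41
  s_128 = 16;  s_129 = 95;  s_130 = 33;  s_131 = 64;  s_132 = 3;  s_133 = 39
  s_134 = 42;  s_135 = 33;  s_136 = 84;  s_137 = 72;  s_138 = 82;  s_139 = 89
  s_140 = 52;  s_141 = 77;  s_142 = 34;  s_143 = 65;  s_144 = 92;  s_145 = 63
  s_146 = 3;  s_147 = 65;  s_148 = 25;  s_149 = 21;  s_150 = 19;  s_151 = 87
  s_152 = 5;  s_153 = 59;  s_154 = 59;  s_155 = 13;  s_156 = 58;  s_157 = 27
  s_158 = 45;  s_159 = 11;  s_160 = 95;  s_161 = 66;  s_162 = 76;  s_163 = 40
  s_164 = 5;  s_165 = 20;  s_166 = 36;  s_167 = 31;  s_168 = 10;  s_169 = 53
  s_170 = 15;  s_171 = 56;  s_172 = 36;  s_173 = 65;  s_174 = 40;  s_175 = 0
  s_176 = 27;  s_177 = 1;  s_178 = 92;  s_179 = 78;  s_180 = 79;  s_181 = 73
  s_182 = 36;  s_183 = 11;  s_184 = 38;  s_185 = 10;  s_186 = 65;  s_187 = 37
  s_188 = 43;  s_189 = 6;  s_190 = 57;  s_191 = 94;  s_192 = 16;  s_193 = 75
  s_194 = 61;  s_195 = 21;  s_196 = 53;  s_197 = 20;  s_198 = 49;  s_199 = 71
  s_200 = 4;  s_201 = 69;  s_202 = 71;  s_203 = 66;  s_204 = 21;  s_205 = 20
  s_206 = 8;  s_207 = 12;  s_208 = 8;  s_209 = 26;  s_210 = 66;  s_211 = 27
  s_212 = 31;  s_213 = 50;  s_214 = 94;  s_215 = 4;  s_216 = 53;  s_217 = 74
  s_218 = 51;  s_219 = 61;  s_220 = 63;  s_221 = 33;  s_222 = 23;  s_223 = 41
  s_224 = 43;  s_225 = 96;  s_226 = 28;  s_227 = 45;  s_228 = 82;  s_229 = 15
  s_230 = 78;  s_231 = 44;  s_232 = 25;  s_233 = 82;  s_234 = 50;  s_235 = 29
  s_236 = 95;  s_237 = 83;  s_238 = 91;  s_239 = 62;  s_240 = 11;  s_241 = 41
  s_242 = 64;  s_243 = 86;  s_244 = 78;  s_245 = 41;  s_246 = 68;  s_247 = 61
  s_248 = 9;  s_249 = 31;  s_250 = 33;  s_251 = 79;  s_252 = 79;  s_253 = 47
  s_254 = 53;  s_255 = 23;  s_256 = 6;  s_257 = 92;  s_258 = 45;  s_259 = 67
  s_260 = 36;  s_261 = 70;  s_262 = 33;  s_263 = 35;  s_264 = 63;  s_265 = 30
  s_266 = 66;  s_267 = 20;  s_268 = 2;  s_269 = 1;  s_270 = 63;  s_271 = 41
  s_272 = 70;  s_273 = 0;  s_274 = 23;  s_275 = 26;  s_276 = 64;  s_277 = 88
  s_278 = 17;  s_279 = 55;  s_280 = 63;  s_281 = 92;  s_282 = 18;  s_283 = 66
  s_284 = 41;  s_285 = 89;  s_286 = 51;  s_287 = 59;  s_288 = 27;  s_289 = 19
  s_290 = 28;  s_291 = 10;  s_292 = 34;  s_293 = 61;  s_294 = 20;  s_295 = 35
s_296 = 18·35 + 71·20 = 13
s_297 = 18·13 + 71·35 = 3

3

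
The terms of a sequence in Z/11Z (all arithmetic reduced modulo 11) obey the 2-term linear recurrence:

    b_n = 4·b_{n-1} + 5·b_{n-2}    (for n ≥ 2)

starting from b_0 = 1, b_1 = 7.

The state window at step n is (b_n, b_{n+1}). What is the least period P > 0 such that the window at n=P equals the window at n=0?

n=0: window = (1, 7)
n=1: window = (7, 0)
n=2: window = (0, 2)
n=3: window = (2, 8)
n=4: window = (8, 9)
n=5: window = (9, 10)
n=6: window = (10, 8)
n=7: window = (8, 5)
n=8: window = (5, 5)
n=9: window = (5, 1)
n=10: window = (1, 7)
window at n=10 equals window at n=0 → period = 10

10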